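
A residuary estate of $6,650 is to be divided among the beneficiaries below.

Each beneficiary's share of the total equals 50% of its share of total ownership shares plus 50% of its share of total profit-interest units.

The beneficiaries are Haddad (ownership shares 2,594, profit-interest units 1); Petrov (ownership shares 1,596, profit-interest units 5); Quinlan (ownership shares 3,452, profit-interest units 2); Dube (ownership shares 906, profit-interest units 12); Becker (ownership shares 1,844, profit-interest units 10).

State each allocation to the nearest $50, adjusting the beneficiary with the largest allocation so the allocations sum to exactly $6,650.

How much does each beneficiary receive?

Ownership shares total 10,392; profit-interest units total 30.
Combined weights (50% ownership shares + 50% profit-interest units): Haddad 0.1415; Petrov 0.1601; Quinlan 0.1994; Dube 0.2436; Becker 0.2554.
Raw shares: Haddad 940.80; Petrov 1,064.82; Quinlan 1,326.16; Dube 1,619.88; Becker 1,698.34.
At nearest $50: Haddad $950; Petrov $1,050; Quinlan $1,350; Dube $1,600; Becker $1,700. Sum = $6,650.
No rounding difference to absorb.

Haddad: $950 | Petrov: $1,050 | Quinlan: $1,350 | Dube: $1,600 | Becker: $1,700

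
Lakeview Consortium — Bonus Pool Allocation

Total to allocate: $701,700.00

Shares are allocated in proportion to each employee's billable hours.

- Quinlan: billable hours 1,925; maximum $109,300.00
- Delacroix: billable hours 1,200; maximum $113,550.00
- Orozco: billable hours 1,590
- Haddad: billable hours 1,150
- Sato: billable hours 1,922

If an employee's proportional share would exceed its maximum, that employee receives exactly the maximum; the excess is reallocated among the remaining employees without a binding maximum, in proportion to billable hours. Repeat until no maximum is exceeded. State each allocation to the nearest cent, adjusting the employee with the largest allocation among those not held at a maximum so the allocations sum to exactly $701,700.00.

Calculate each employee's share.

Total billable hours = 7,787.
Proportional shares (ignoring caps): Quinlan 173,465.0700; Delacroix 108,134.0696; Orozco 143,277.6422; Haddad 103,628.4834; Sato 173,194.7348.
Held at cap: Quinlan ($109,300.00); remaining pool $592,400.00 reallocated over remaining billable hours 5,862.
Held at cap: Delacroix ($113,550.00); remaining pool $478,850.00 reallocated over remaining billable hours 4,662.
Shares after redistribution: Orozco 163,314.3501 → $163,314.35; Haddad 118,120.4419 → $118,120.44; Sato 197,415.2081 → $197,415.21.

Quinlan: $109,300.00 | Delacroix: $113,550.00 | Orozco: $163,314.35 | Haddad: $118,120.44 | Sato: $197,415.21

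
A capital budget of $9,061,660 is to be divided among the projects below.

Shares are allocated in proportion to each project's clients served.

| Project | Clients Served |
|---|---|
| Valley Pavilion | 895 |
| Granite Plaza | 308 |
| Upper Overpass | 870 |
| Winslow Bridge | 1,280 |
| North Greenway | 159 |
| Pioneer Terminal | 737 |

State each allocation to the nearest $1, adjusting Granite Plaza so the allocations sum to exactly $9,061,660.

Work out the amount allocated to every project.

Valley Pavilion: $1,908,728 | Granite Plaza: $656,859 | Upper Overpass: $1,855,412 | Winslow Bridge: $2,729,801 | North Greenway: $339,092 | Pioneer Terminal: $1,571,768

Combined clients served = 4,249.
Raw shares: Valley Pavilion 895/4,249 × $9,061,660 = 1,908,728.10; Granite Plaza 308/4,249 × $9,061,660 = 656,858.39; Upper Overpass 870/4,249 × $9,061,660 = 1,855,411.67; Winslow Bridge 1,280/4,249 × $9,061,660 = 2,729,801.08; North Greenway 159/4,249 × $9,061,660 = 339,092.48; Pioneer Terminal 737/4,249 × $9,061,660 = 1,571,768.28.
Rounded to nearest $1: Valley Pavilion $1,908,728; Granite Plaza $656,858; Upper Overpass $1,855,412; Winslow Bridge $2,729,801; North Greenway $339,092; Pioneer Terminal $1,571,768. Sum = $9,061,659.
Difference $9,061,660 − $9,061,659 = +$1 applied to Granite Plaza: Granite Plaza becomes $656,859.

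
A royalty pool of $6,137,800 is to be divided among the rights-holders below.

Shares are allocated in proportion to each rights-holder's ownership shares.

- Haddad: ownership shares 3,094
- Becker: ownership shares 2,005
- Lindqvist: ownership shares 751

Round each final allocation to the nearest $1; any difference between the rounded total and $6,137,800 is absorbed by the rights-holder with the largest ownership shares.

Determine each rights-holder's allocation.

Sum of ownership shares: 3,094 + 2,005 + 751 = 5,850.
Unrounded shares: Haddad 3,246,214.22; Becker 2,103,639.15; Lindqvist 787,946.63.
After rounding ($1): Haddad $3,246,214; Becker $2,103,639; Lindqvist $787,947. Sum = $6,137,800.
No rounding difference to absorb.

Haddad: $3,246,214 | Becker: $2,103,639 | Lindqvist: $787,947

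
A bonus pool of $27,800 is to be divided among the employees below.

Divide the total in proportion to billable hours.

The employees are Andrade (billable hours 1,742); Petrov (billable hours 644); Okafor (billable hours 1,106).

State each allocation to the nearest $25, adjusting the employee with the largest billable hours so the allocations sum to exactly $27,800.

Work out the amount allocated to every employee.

Sum of billable hours: 1,742 + 644 + 1,106 = 3,492.
Proportional shares: Andrade 13,868.16; Petrov 5,126.92; Okafor 8,804.93.
Rounded to nearest $25: Andrade $13,875; Petrov $5,125; Okafor $8,800. Sum = $27,800.
Sum already equals the total — no adjustment.

Andrade: $13,875 · Petrov: $5,125 · Okafor: $8,800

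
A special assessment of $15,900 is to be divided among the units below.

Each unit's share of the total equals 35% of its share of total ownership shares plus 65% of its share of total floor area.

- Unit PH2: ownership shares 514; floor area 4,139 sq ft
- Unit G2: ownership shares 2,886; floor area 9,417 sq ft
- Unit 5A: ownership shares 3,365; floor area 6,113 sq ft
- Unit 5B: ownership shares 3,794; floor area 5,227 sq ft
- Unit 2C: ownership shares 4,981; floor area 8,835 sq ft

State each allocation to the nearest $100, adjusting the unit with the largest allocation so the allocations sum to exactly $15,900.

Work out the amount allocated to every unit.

Unit PH2: $1,500 | Unit G2: $3,900 | Unit 5A: $3,100 | Unit 5B: $3,000 | Unit 2C: $4,400

Totals — ownership shares 15,540, floor area 33,731.
Combined weights (35% ownership shares + 65% floor area): Unit PH2 0.0913; Unit G2 0.2465; Unit 5A 0.1936; Unit 5B 0.1862; Unit 2C 0.2824.
Proportional shares: Unit PH2 1,452.24; Unit G2 3,918.82; Unit 5A 3,078.02; Unit 5B 2,960.19; Unit 2C 4,490.73.
After rounding ($100): Unit PH2 $1,500; Unit G2 $3,900; Unit 5A $3,100; Unit 5B $3,000; Unit 2C $4,500. Sum = $16,000.
Difference $15,900 − $16,000 = −$100 applied to largest allocation (Unit 2C): Unit 2C becomes $4,400.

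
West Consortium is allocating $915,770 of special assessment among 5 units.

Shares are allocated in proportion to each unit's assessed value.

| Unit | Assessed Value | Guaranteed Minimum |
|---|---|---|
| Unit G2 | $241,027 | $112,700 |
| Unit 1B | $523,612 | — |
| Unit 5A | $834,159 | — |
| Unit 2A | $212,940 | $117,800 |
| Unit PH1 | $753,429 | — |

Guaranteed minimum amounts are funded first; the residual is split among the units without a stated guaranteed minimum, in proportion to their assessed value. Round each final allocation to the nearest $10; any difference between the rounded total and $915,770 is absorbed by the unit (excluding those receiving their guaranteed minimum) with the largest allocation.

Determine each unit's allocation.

Fund the minimums — Unit G2 $112,700; Unit 2A $117,800. Residual $685,270.
Residual split over remaining assessed value 2,111,200: Unit 1B 169,958.13 → $169,960; Unit 5A 270,757.93 → $270,760; Unit PH1 244,553.95 → $244,550.

Unit G2: $112,700 | Unit 1B: $169,960 | Unit 5A: $270,760 | Unit 2A: $117,800 | Unit PH1: $244,550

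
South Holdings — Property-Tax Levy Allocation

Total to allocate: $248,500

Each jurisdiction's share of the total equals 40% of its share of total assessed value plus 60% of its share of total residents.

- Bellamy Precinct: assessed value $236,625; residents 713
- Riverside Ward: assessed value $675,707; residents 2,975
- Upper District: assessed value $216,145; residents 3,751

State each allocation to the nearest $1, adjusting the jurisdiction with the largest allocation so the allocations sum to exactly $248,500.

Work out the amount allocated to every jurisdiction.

Totals — assessed value 1,128,477, residents 7,439.
Combined weights (40% assessed value + 60% residents): Bellamy Precinct 0.1414; Riverside Ward 0.4795; Upper District 0.3792.
Raw shares: Bellamy Precinct 35,133.39; Riverside Ward 119,146.49; Upper District 94,220.12.
Rounded to nearest $1: Bellamy Precinct $35,133; Riverside Ward $119,146; Upper District $94,220. Sum = $248,499.
Difference $248,500 − $248,499 = +$1 applied to largest allocation (Riverside Ward): Riverside Ward becomes $119,147.

Bellamy Precinct: $35,133 · Riverside Ward: $119,147 · Upper District: $94,220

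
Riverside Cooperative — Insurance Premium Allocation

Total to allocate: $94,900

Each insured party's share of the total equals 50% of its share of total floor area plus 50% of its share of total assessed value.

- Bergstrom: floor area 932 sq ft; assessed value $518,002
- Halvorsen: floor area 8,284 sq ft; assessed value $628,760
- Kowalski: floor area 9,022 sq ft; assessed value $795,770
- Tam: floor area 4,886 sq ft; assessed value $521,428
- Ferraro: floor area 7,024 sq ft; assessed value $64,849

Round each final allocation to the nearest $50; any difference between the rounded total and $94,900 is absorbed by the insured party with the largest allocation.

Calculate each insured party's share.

Bergstrom: $11,200; Halvorsen: $24,850; Kowalski: $29,150; Tam: $17,450; Ferraro: $12,250

Totals — floor area 30,148, assessed value 2,528,809.
Composite weights (50% floor area + 50% assessed value): Bergstrom 0.1179; Halvorsen 0.2617; Kowalski 0.3070; Tam 0.1841; Ferraro 0.1293.
Pro-rata amounts: Bergstrom 11,186.55; Halvorsen 24,836.12; Kowalski 29,131.39; Tam 17,474.04; Ferraro 12,271.90.
Rounded to nearest $50: Bergstrom $11,200; Halvorsen $24,850; Kowalski $29,150; Tam $17,450; Ferraro $12,250. Sum = $94,900.
No rounding difference to absorb.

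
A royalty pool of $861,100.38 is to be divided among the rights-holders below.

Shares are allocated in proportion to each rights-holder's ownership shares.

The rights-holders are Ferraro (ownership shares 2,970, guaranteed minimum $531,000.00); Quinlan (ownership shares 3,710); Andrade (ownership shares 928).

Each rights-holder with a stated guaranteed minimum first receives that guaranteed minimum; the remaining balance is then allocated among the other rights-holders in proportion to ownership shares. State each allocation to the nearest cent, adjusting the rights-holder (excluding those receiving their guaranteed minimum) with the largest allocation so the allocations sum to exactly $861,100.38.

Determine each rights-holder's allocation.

Ferraro: $531,000.00 | Quinlan: $264,051.83 | Andrade: $66,048.55

Fund the minimums — Ferraro $531,000.00. Residual $330,100.38.
Residual split over remaining ownership shares 4,638: Quinlan 264,051.8348 → $264,051.83; Andrade 66,048.5452 → $66,048.55.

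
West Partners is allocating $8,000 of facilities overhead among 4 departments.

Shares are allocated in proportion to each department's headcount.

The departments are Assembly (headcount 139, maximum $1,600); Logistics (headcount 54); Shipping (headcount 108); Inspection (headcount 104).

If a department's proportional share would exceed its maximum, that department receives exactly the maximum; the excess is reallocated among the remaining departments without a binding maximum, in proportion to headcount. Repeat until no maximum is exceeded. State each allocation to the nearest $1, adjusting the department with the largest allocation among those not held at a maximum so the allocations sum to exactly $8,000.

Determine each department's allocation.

Assembly: $1,600 | Logistics: $1,299 | Shipping: $2,599 | Inspection: $2,502

Combined headcount = 405.
Pro-rata shares before constraints: Assembly 2,745.68; Logistics 1,066.67; Shipping 2,133.33; Inspection 2,054.32.
Capped: Assembly ($1,600); remaining pool $6,400 reallocated over remaining headcount 266.
Redistributed shares: Logistics 1,299.25 → $1,299; Shipping 2,598.496 → $2,598; Inspection 2,502.26 → $2,502.
Rounding difference +$1 applied to Shipping → $2,599.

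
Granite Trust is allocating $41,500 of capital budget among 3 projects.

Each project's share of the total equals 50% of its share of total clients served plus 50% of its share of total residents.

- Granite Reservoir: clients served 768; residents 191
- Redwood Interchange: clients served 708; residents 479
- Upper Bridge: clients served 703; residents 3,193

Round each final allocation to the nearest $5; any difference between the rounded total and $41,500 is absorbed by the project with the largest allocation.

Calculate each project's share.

Granite Reservoir: $8,340 | Redwood Interchange: $9,315 | Upper Bridge: $23,845

Clients served total 2,179; residents total 3,863.
Combined weights (50% clients served + 50% residents): Granite Reservoir 0.2009; Redwood Interchange 0.2245; Upper Bridge 0.5746.
Proportional shares: Granite Reservoir 8,339.40; Redwood Interchange 9,315.02; Upper Bridge 23,845.58.
At nearest $5: Granite Reservoir $8,340; Redwood Interchange $9,315; Upper Bridge $23,845. Sum = $41,500.
No rounding difference to absorb.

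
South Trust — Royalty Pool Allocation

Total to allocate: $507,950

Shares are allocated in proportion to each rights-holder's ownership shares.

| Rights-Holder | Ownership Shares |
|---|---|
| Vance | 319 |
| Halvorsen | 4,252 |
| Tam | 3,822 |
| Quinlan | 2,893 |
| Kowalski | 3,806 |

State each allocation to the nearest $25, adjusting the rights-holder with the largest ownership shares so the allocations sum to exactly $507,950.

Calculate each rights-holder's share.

Vance: $10,725; Halvorsen: $143,125; Tam: $128,625; Quinlan: $97,375; Kowalski: $128,100

Total ownership shares = 319 + 4,252 + 3,822 + 2,893 + 3,806 = 15,092.
Raw shares: Vance 10,736.55; Halvorsen 143,109.16; Tam 128,636.69; Quinlan 97,369.42; Kowalski 128,098.18.
Rounded to nearest $25: Vance $10,725; Halvorsen $143,100; Tam $128,625; Quinlan $97,375; Kowalski $128,100. Sum = $507,925.
Difference $507,950 − $507,925 = +$25 applied to largest ownership shares (Halvorsen): Halvorsen becomes $143,125.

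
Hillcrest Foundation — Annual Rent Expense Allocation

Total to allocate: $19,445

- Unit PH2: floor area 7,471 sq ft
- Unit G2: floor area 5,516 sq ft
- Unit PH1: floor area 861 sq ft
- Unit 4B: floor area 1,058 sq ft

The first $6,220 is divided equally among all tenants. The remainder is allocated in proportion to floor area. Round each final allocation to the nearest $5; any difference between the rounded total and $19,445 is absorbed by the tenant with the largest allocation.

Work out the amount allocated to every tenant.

Unit PH2: $8,180; Unit G2: $6,450; Unit PH1: $2,320; Unit 4B: $2,495

First tranche $6,220 split equally: $1,555 each.
Remainder $13,225 by floor area (total 14,906): Unit PH2 6,628.47 → $6,630; Unit G2 4,893.94 → $4,895; Unit PH1 763.90 → $765; Unit 4B 938.69 → $940.
Rounding difference −$5 on remainder applied to Unit PH2.
Totals: Unit PH2 $1,555 + $6,625 = $8,180; Unit G2 $1,555 + $4,895 = $6,450; Unit PH1 $1,555 + $765 = $2,320; Unit 4B $1,555 + $940 = $2,495.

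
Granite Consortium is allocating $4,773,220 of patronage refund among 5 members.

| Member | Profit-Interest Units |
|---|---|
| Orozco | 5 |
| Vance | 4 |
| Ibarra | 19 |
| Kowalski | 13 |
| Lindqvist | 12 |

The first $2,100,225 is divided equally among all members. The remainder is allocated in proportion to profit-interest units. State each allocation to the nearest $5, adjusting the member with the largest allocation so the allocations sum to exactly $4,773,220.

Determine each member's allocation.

Orozco: $672,215 | Vance: $621,780 | Ibarra: $1,378,290 | Kowalski: $1,075,685 | Lindqvist: $1,025,250

Equal tier: $2,100,225 ÷ 5 = $420,045 apiece.
Remainder $2,672,995 by profit-interest units (total 53): Orozco 252,169.34 → $252,170; Vance 201,735.47 → $201,735; Ibarra 958,243.49 → $958,245; Kowalski 655,640.28 → $655,640; Lindqvist 605,206.42 → $605,205.
Totals: Orozco $420,045 + $252,170 = $672,215; Vance $420,045 + $201,735 = $621,780; Ibarra $420,045 + $958,245 = $1,378,290; Kowalski $420,045 + $655,640 = $1,075,685; Lindqvist $420,045 + $605,205 = $1,025,250.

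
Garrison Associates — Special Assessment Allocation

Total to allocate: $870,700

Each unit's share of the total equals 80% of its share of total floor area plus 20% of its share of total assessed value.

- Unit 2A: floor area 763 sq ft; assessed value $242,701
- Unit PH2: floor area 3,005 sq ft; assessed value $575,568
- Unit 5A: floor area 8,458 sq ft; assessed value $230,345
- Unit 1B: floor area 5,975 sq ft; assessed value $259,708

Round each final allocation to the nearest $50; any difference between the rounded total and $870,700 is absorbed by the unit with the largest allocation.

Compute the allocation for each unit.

Totals — floor area 18,201, assessed value 1,308,322.
Composite weights (80% floor area + 20% assessed value): Unit 2A 0.0706; Unit PH2 0.2201; Unit 5A 0.4070; Unit 1B 0.3023.
Proportional shares: Unit 2A 61,504.27; Unit PH2 191,611.76; Unit 5A 354,350.58; Unit 1B 263,233.39.
After rounding ($50): Unit 2A $61,500; Unit PH2 $191,600; Unit 5A $354,350; Unit 1B $263,250. Sum = $870,700.
No rounding difference to absorb.

Unit 2A: $61,500; Unit PH2: $191,600; Unit 5A: $354,350; Unit 1B: $263,250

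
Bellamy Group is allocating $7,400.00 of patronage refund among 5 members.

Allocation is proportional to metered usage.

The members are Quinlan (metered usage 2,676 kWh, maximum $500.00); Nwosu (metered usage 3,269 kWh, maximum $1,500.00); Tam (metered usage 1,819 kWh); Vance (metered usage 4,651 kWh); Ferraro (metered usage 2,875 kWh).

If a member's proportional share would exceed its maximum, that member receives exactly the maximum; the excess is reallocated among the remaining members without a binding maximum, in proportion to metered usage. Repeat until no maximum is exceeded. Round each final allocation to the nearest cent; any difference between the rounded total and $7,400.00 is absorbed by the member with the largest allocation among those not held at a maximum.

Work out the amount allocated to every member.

Combined metered usage = 15,290.
Proportional shares (ignoring caps): Quinlan 1,295.1210; Nwosu 1,582.1190; Tam 880.3532; Vance 2,250.9745; Ferraro 1,391.4323.
Cap binds for Quinlan ($500.00), Nwosu ($1,500.00); remaining pool $5,400.00 reallocated over remaining metered usage 9,345.
Shares after redistribution: Tam 1,051.1075 → $1,051.11; Vance 2,687.5762 → $2,687.58; Ferraro 1,661.3162 → $1,661.32.
Rounding difference −$0.01 applied to Vance → $2,687.57.

Quinlan: $500.00 · Nwosu: $1,500.00 · Tam: $1,051.11 · Vance: $2,687.57 · Ferraro: $1,661.32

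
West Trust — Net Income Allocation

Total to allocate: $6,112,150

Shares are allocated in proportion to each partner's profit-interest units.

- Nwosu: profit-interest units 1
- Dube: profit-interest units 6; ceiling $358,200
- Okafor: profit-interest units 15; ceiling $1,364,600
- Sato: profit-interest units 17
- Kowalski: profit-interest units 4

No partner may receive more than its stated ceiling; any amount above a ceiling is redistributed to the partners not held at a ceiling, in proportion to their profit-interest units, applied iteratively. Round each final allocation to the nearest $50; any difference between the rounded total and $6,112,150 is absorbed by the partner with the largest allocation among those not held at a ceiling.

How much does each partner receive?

Profit-interest units total: 43.
Proportional shares (ignoring caps): Nwosu 142,143.02; Dube 852,858.14; Okafor 2,132,145.35; Sato 2,416,431.40; Kowalski 568,572.09.
Capped: Dube ($358,200), Okafor ($1,364,600); remaining pool $4,389,350 reallocated over remaining profit-interest units 22.
Redistributed shares: Nwosu 199,515.91 → $199,500; Sato 3,391,770.45 → $3,391,750; Kowalski 798,063.64 → $798,050.
Rounding difference +$50 applied to Sato → $3,391,800.

Nwosu: $199,500; Dube: $358,200; Okafor: $1,364,600; Sato: $3,391,800; Kowalski: $798,050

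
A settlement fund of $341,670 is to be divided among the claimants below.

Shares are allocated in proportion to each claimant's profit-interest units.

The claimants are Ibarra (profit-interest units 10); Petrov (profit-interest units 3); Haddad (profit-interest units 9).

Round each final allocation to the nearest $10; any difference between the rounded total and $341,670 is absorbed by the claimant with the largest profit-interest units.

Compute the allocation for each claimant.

Total profit-interest units = 22.
Pro-rata amounts: Ibarra 10/22 × $341,670 = 155,304.55; Petrov 3/22 × $341,670 = 46,591.36; Haddad 9/22 × $341,670 = 139,774.09.
Rounded to nearest $10: Ibarra $155,300; Petrov $46,590; Haddad $139,770. Sum = $341,660.
Difference $341,670 − $341,660 = +$10 applied to largest profit-interest units (Ibarra): Ibarra becomes $155,310.

Ibarra: $155,310 · Petrov: $46,590 · Haddad: $139,770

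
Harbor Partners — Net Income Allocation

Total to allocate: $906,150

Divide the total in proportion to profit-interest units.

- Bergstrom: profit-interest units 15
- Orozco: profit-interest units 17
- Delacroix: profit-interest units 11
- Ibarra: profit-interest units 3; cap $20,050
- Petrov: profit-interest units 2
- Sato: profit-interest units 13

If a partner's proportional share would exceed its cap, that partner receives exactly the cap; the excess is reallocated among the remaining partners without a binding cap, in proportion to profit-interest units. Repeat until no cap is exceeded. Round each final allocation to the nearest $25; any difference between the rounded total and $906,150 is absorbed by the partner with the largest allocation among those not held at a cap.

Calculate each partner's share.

Bergstrom: $229,175 · Orozco: $259,725 · Delacroix: $168,050 · Ibarra: $20,050 · Petrov: $30,550 · Sato: $198,600

Profit-interest units total: 61.
Unconstrained shares: Bergstrom 222,823.77; Orozco 252,533.61; Delacroix 163,404.10; Ibarra 44,564.75; Petrov 29,709.84; Sato 193,113.93.
Held at cap: Ibarra ($20,050); remaining pool $886,100 reallocated over remaining profit-interest units 58.
Redistributed shares: Bergstrom 229,163.79 → $229,175; Orozco 259,718.97 → $259,725; Delacroix 168,053.45 → $168,050; Petrov 30,555.17 → $30,550; Sato 198,608.62 → $198,600.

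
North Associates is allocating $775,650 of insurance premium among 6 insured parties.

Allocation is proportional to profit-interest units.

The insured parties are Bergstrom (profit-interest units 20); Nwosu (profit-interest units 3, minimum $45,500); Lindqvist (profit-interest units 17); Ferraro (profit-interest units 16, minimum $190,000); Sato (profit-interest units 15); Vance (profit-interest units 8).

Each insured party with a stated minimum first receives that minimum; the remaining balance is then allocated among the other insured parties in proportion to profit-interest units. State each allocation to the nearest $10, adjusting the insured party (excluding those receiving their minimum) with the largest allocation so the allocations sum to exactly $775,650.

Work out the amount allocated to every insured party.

Bergstrom: $180,050 | Nwosu: $45,500 | Lindqvist: $153,040 | Ferraro: $190,000 | Sato: $135,040 | Vance: $72,020

Minimums first: Nwosu $45,500; Ferraro $190,000. Balance $540,150.
Balance split over remaining profit-interest units 60: Bergstrom 180,050.00 → $180,050; Lindqvist 153,042.50 → $153,040; Sato 135,037.50 → $135,040; Vance 72,020.00 → $72,020.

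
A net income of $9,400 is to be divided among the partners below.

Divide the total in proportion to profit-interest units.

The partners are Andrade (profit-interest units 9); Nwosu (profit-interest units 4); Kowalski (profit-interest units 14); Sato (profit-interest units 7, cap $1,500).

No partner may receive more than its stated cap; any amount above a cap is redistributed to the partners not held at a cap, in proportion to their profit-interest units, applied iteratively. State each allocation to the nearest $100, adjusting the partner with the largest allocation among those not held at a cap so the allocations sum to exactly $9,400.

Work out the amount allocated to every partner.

Total profit-interest units = 34.
Unconstrained shares: Andrade 2,488.24; Nwosu 1,105.88; Kowalski 3,870.59; Sato 1,935.29.
Held at cap: Sato ($1,500); balance $7,900 reallocated over remaining profit-interest units 27.
Redistributed shares: Andrade 2,633.33 → $2,600; Nwosu 1,170.37 → $1,200; Kowalski 4,096.30 → $4,100.

Andrade: $2,600 | Nwosu: $1,200 | Kowalski: $4,100 | Sato: $1,500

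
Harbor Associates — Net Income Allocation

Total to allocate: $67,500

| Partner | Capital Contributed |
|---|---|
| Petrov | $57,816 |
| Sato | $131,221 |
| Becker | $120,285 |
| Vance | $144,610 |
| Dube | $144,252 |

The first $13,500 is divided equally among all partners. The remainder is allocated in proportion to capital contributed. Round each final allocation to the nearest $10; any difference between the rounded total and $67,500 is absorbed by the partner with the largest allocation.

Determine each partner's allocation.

$13,500 shared equally gives $2,700 per partner.
Remainder $54,000 by capital contributed (total 598,184): Petrov 5,219.24 → $5,220; Sato 11,845.74 → $11,850; Becker 10,858.52 → $10,860; Vance 13,054.41 → $13,050; Dube 13,022.09 → $13,020.
Totals: Petrov $2,700 + $5,220 = $7,920; Sato $2,700 + $11,850 = $14,550; Becker $2,700 + $10,860 = $13,560; Vance $2,700 + $13,050 = $15,750; Dube $2,700 + $13,020 = $15,720.

Petrov: $7,920; Sato: $14,550; Becker: $13,560; Vance: $15,750; Dube: $15,720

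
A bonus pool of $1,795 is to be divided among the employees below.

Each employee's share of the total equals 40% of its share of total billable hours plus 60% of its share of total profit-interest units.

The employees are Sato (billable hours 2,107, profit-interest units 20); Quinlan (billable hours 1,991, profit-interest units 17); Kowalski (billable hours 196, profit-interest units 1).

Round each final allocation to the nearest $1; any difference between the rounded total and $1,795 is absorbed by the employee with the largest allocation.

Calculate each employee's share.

Totals — billable hours 4,294, profit-interest units 38.
Composite weights (40% billable hours + 60% profit-interest units): Sato 0.5121; Quinlan 0.4539; Kowalski 0.0340.
Unrounded shares: Sato 919.15; Quinlan 814.73; Kowalski 61.12.
Rounded to nearest $1: Sato $919; Quinlan $815; Kowalski $61. Sum = $1,795.
Sum already equals the total — no adjustment.

Sato: $919; Quinlan: $815; Kowalski: $61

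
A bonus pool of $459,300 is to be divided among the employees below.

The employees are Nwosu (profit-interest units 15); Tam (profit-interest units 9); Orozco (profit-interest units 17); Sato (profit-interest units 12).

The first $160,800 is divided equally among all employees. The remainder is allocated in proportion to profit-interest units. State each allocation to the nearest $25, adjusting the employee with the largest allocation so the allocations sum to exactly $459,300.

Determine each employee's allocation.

$160,800 shared equally gives $40,200 per employee.
Remainder $298,500 by profit-interest units (total 53): Nwosu 84,481.13 → $84,475; Tam 50,688.68 → $50,700; Orozco 95,745.28 → $95,750; Sato 67,584.91 → $67,575.
Totals: Nwosu $40,200 + $84,475 = $124,675; Tam $40,200 + $50,700 = $90,900; Orozco $40,200 + $95,750 = $135,950; Sato $40,200 + $67,575 = $107,775.

Nwosu: $124,675; Tam: $90,900; Orozco: $135,950; Sato: $107,775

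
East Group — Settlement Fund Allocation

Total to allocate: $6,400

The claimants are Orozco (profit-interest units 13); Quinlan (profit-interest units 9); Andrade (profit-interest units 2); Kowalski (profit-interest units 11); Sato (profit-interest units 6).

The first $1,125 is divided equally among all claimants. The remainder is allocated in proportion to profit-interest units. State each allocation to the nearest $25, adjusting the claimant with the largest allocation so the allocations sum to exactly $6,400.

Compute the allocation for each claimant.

$1,125 shared equally gives $225 per claimant.
Remainder $5,275 by profit-interest units (total 41): Orozco 1,672.56 → $1,675; Quinlan 1,157.93 → $1,150; Andrade 257.32 → $250; Kowalski 1,415.24 → $1,425; Sato 771.95 → $775.
Totals: Orozco $225 + $1,675 = $1,900; Quinlan $225 + $1,150 = $1,375; Andrade $225 + $250 = $475; Kowalski $225 + $1,425 = $1,650; Sato $225 + $775 = $1,000.

Orozco: $1,900 | Quinlan: $1,375 | Andrade: $475 | Kowalski: $1,650 | Sato: $1,000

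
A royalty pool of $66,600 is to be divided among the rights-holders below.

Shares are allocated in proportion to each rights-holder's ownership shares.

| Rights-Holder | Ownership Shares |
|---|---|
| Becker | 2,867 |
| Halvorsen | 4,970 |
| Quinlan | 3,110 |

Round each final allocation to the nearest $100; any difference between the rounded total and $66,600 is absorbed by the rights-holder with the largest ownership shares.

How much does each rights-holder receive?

Becker: $17,400; Halvorsen: $30,300; Quinlan: $18,900

Total ownership shares = 10,947.
Unrounded shares: Becker 2,867/10,947 × $66,600 = 17,442.42; Halvorsen 4,970/10,947 × $66,600 = 30,236.78; Quinlan 3,110/10,947 × $66,600 = 18,920.80.
After rounding ($100): Becker $17,400; Halvorsen $30,200; Quinlan $18,900. Sum = $66,500.
Difference $66,600 − $66,500 = +$100 applied to largest ownership shares (Halvorsen): Halvorsen becomes $30,300.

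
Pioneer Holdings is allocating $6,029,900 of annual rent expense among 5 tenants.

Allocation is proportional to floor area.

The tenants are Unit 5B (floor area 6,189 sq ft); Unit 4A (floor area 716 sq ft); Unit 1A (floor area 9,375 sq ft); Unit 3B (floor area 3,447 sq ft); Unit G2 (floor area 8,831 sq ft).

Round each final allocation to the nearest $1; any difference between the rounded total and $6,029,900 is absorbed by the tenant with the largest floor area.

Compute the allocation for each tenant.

Floor area total: 6,189 + 716 + 9,375 + 3,447 + 8,831 = 28,558.
Raw shares: Unit 5B 1,306,780.98; Unit 4A 151,180.35; Unit 1A 1,979,491.30; Unit 3B 727,819.36; Unit G2 1,864,628.02.
At nearest $1: Unit 5B $1,306,781; Unit 4A $151,180; Unit 1A $1,979,491; Unit 3B $727,819; Unit G2 $1,864,628. Sum = $6,029,899.
Difference $6,029,900 − $6,029,899 = +$1 applied to largest floor area (Unit 1A): Unit 1A becomes $1,979,492.

Unit 5B: $1,306,781; Unit 4A: $151,180; Unit 1A: $1,979,492; Unit 3B: $727,819; Unit G2: $1,864,628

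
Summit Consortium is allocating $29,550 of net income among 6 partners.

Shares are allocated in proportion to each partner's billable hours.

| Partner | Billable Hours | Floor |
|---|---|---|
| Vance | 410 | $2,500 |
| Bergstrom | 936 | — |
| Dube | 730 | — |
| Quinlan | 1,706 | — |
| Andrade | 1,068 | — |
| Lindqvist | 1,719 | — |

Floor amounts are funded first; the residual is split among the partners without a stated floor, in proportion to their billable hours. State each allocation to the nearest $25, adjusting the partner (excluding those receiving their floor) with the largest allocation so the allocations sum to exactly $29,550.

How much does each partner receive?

Guaranteed amounts: Vance $2,500. Residual $27,050.
Residual split over remaining billable hours 6,159: Bergstrom 4,110.86 → $4,100; Dube 3,206.12 → $3,200; Quinlan 7,492.66 → $7,500; Andrade 4,690.60 → $4,700; Lindqvist 7,549.76 → $7,550.

Vance: $2,500; Bergstrom: $4,100; Dube: $3,200; Quinlan: $7,500; Andrade: $4,700; Lindqvist: $7,550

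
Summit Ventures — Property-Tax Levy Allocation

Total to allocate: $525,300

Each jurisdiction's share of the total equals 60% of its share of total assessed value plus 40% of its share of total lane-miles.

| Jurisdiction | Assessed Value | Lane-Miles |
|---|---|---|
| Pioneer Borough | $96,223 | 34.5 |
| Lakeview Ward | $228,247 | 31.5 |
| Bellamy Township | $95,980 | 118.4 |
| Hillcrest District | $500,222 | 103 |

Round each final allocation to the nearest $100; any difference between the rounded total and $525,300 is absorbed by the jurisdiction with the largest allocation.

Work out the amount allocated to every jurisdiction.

Pioneer Borough: $58,200 · Lakeview Ward: $101,200 · Bellamy Township: $119,400 · Hillcrest District: $246,500

Assessed value total 920,672; lane-miles total 287.4.
Combined weights (60% assessed value + 40% lane-miles): Pioneer Borough 0.1107; Lakeview Ward 0.1926; Bellamy Township 0.2273; Hillcrest District 0.4693.
Unrounded shares: Pioneer Borough 58,163.86; Lakeview Ward 101,167.22; Bellamy Township 119,420.50; Hillcrest District 246,548.42.
After rounding ($100): Pioneer Borough $58,200; Lakeview Ward $101,200; Bellamy Township $119,400; Hillcrest District $246,500. Sum = $525,300.
No rounding difference to absorb.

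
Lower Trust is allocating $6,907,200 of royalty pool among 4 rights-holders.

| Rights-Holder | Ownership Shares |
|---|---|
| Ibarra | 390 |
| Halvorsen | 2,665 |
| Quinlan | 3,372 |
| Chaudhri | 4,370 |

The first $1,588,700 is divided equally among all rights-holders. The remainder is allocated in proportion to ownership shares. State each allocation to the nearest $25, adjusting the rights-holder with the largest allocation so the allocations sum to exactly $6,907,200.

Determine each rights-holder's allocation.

Equal tier: $1,588,700 ÷ 4 = $397,175 apiece.
Remainder $5,318,500 by ownership shares (total 10,797): Ibarra 192,110.31 → $192,100; Halvorsen 1,312,753.77 → $1,312,750; Quinlan 1,661,015.28 → $1,661,025; Chaudhri 2,152,620.64 → $2,152,625.
Totals: Ibarra $397,175 + $192,100 = $589,275; Halvorsen $397,175 + $1,312,750 = $1,709,925; Quinlan $397,175 + $1,661,025 = $2,058,200; Chaudhri $397,175 + $2,152,625 = $2,549,800.

Ibarra: $589,275; Halvorsen: $1,709,925; Quinlan: $2,058,200; Chaudhri: $2,549,800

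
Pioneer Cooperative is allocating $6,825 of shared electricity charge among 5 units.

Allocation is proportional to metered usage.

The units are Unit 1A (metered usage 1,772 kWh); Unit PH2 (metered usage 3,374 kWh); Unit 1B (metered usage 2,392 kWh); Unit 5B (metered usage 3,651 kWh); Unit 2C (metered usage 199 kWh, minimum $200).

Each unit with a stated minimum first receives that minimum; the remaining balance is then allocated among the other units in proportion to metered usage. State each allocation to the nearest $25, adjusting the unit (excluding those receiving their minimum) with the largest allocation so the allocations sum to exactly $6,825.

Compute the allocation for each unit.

Fund the minimums — Unit 2C $200. Balance $6,625.
Balance split over remaining metered usage 11,189: Unit 1A 1,049.20 → $1,050; Unit PH2 1,997.74 → $2,000; Unit 1B 1,416.30 → $1,425; Unit 5B 2,161.75 → $2,150.

Unit 1A: $1,050 · Unit PH2: $2,000 · Unit 1B: $1,425 · Unit 5B: $2,150 · Unit 2C: $200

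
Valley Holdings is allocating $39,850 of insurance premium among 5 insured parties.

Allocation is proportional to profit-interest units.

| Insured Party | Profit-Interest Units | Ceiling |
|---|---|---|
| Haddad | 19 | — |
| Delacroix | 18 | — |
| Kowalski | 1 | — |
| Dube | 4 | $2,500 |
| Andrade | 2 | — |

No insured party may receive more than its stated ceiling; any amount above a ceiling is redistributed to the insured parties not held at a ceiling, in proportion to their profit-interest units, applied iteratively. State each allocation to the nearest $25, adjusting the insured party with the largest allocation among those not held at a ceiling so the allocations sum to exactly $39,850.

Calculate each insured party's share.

Haddad: $17,750 · Delacroix: $16,800 · Kowalski: $925 · Dube: $2,500 · Andrade: $1,875

Profit-interest units total: 44.
Unconstrained shares: Haddad 17,207.95; Delacroix 16,302.27; Kowalski 905.68; Dube 3,622.73; Andrade 1,811.36.
Cap binds for Dube ($2,500); residual $37,350 reallocated over remaining profit-interest units 40.
Redistributed shares: Haddad 17,741.25 → $17,750; Delacroix 16,807.50 → $16,800; Kowalski 933.75 → $925; Andrade 1,867.50 → $1,875.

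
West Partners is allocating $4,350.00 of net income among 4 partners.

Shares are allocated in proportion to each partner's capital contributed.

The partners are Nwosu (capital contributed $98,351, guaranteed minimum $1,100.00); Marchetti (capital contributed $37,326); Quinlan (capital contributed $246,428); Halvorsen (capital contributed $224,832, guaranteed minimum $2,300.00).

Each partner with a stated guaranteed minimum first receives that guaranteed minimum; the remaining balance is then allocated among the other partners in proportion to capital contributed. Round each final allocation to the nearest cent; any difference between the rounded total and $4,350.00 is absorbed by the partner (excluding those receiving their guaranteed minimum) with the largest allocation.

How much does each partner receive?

Fund the minimums — Nwosu $1,100.00; Halvorsen $2,300.00. Balance $950.00.
Balance split over remaining capital contributed 283,754: Marchetti 124.9663 → $124.97; Quinlan 825.0337 → $825.03.

Nwosu: $1,100.00 · Marchetti: $124.97 · Quinlan: $825.03 · Halvorsen: $2,300.00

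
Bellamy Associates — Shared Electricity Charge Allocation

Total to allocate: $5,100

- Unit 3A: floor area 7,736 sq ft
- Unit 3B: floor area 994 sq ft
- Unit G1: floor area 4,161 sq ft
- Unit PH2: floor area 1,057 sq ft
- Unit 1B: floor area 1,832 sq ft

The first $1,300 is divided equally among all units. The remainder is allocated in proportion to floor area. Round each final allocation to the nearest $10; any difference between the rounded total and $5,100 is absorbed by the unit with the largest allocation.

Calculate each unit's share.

Unit 3A: $2,130 · Unit 3B: $500 · Unit G1: $1,260 · Unit PH2: $510 · Unit 1B: $700

First tranche $1,300 split equally: $260 each.
Remainder $3,800 by floor area (total 15,780): Unit 3A 1,862.92 → $1,860; Unit 3B 239.37 → $240; Unit G1 1,002.02 → $1,000; Unit PH2 254.54 → $250; Unit 1B 441.17 → $440.
Rounding difference +$10 on remainder applied to Unit 3A.
Totals: Unit 3A $260 + $1,870 = $2,130; Unit 3B $260 + $240 = $500; Unit G1 $260 + $1,000 = $1,260; Unit PH2 $260 + $250 = $510; Unit 1B $260 + $440 = $700.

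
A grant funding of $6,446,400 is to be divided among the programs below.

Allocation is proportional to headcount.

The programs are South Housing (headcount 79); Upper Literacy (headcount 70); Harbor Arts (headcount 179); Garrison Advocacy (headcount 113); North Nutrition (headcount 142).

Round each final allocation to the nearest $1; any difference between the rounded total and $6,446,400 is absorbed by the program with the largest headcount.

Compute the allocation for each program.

South Housing: $873,526 | Upper Literacy: $774,010 | Harbor Arts: $1,979,255 | Garrison Advocacy: $1,249,474 | North Nutrition: $1,570,135

Combined headcount = 79 + 70 + 179 + 113 + 142 = 583.
Raw shares: South Housing 873,525.90; Upper Literacy 774,010.29; Harbor Arts 1,979,254.89; Garrison Advocacy 1,249,473.76; North Nutrition 1,570,135.16.
At nearest $1: South Housing $873,526; Upper Literacy $774,010; Harbor Arts $1,979,255; Garrison Advocacy $1,249,474; North Nutrition $1,570,135. Sum = $6,446,400.
Rounded total matches; no reconciliation needed.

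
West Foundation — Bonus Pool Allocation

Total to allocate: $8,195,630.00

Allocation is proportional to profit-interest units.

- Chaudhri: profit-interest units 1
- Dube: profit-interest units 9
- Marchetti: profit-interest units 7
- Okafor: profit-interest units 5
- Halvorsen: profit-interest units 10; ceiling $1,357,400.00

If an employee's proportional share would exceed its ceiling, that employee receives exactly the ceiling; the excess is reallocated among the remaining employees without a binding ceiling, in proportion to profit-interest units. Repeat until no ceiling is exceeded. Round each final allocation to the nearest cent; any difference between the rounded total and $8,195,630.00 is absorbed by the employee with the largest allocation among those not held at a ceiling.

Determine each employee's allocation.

Profit-interest units total: 32.
Pro-rata shares before constraints: Chaudhri 256,113.4375; Dube 2,305,020.9375; Marchetti 1,792,794.0625; Okafor 1,280,567.1875; Halvorsen 2,561,134.3750.
Cap binds for Halvorsen ($1,357,400.00); remaining pool $6,838,230.00 reallocated over remaining profit-interest units 22.
Remaining shares: Chaudhri 310,828.6364 → $310,828.64; Dube 2,797,457.7273 → $2,797,457.73; Marchetti 2,175,800.4545 → $2,175,800.45; Okafor 1,554,143.1818 → $1,554,143.18.

Chaudhri: $310,828.64; Dube: $2,797,457.73; Marchetti: $2,175,800.45; Okafor: $1,554,143.18; Halvorsen: $1,357,400.00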